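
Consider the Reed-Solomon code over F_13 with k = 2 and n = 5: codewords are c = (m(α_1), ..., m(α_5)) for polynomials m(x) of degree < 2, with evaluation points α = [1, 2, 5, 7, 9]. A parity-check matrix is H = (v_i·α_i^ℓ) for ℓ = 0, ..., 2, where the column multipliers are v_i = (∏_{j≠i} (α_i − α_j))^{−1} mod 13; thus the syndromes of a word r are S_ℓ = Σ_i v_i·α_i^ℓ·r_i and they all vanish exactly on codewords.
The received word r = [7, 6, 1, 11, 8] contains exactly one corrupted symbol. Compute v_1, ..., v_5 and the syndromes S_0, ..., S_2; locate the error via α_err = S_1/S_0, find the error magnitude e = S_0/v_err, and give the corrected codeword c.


S = (6, 12, 11), error at position 2, error magnitude e = 7, c = [7, 12, 1, 11, 8].

Step 1: column multipliers v_i = (∏_{j≠i}(α_i − α_j))^{−1} mod 13.
  i = 1 (α = 1): (1−2)(1−5)(1−7)(1−9) = (−1)·(−4)·(−6)·(−8) = 192 ≡ 10, so v_1 = 10^{−1} = 4 (mod 13).
  i = 2 (α = 2): (2−1)(2−5)(2−7)(2−9) = 1·(−3)·(−5)·(−7) = −105 ≡ 12, so v_2 = 12^{−1} = 12 (mod 13).
  i = 3 (α = 5): (5−1)(5−2)(5−7)(5−9) = 4·3·(−2)·(−4) = 96 ≡ 5, so v_3 = 5^{−1} = 8 (mod 13).
  i = 4 (α = 7): (7−1)(7−2)(7−5)(7−9) = 6·5·2·(−2) = −120 ≡ 10, so v_4 = 10^{−1} = 4 (mod 13).
  i = 5 (α = 9): (9−1)(9−2)(9−5)(9−7) = 8·7·4·2 = 448 ≡ 6, so v_5 = 6^{−1} = 11 (mod 13).
  v = [4, 12, 8, 4, 11].
Step 2: syndromes of r = [7, 6, 1, 11, 8] (all sums mod 13).
  S_0 = Σ v_i r_i = 4·7 + 12·6 + 8·1 + 4·11 + 11·8 = 240 ≡ 6.
  S_1 = Σ v_i α_i r_i = 4·1·7 + 12·2·6 + 8·5·1 + 4·7·11 + 11·9·8 = 1312 ≡ 12.
  α_i^2 mod 13 = [1, 4, 12, 10, 3].
  S_2 = Σ v_i α_i^2 r_i = 4·1·7 + 12·4·6 + 8·12·1 + 4·10·11 + 11·3·8 = 1116 ≡ 11.
  S = (6, 12, 11) ≠ 0, so r is not a codeword (an error is present).
Step 3: locate the error. For a single error e at position i, S_ℓ = v_i·e·α_i^ℓ, so α_err = S_1/S_0.
  S_0^{−1} = 6^{−1} = 11 (mod 13), so α_err = 12·11 = 132 ≡ 2 = α_2. Error position i = 2.
  Consistency check: S_2/S_1 = 11·12 = 132 ≡ 2 = α_err ✓ (single-error assumption holds).
Step 4: error magnitude e = S_0/v_2 = S_0·∏_{j≠2}(α_2 − α_j) = 6·12 = 72 ≡ 7 (mod 13).
Step 5: correct position 2: c_2 = r_2 − e = 6 − 7 ≡ 12 (mod 13). Hence c = [7, 12, 1, 11, 8].
  Check: interpolating c through the α_i gives m(x) = 2 + 5·x (degree < 2) with m(α_i) = c_i for every i, so c is indeed a codeword.


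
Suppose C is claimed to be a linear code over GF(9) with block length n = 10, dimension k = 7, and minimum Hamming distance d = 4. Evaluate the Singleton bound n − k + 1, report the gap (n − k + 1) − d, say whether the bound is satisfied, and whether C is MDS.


Singleton RHS = n − k + 1 = 4, slack = 0, bound satisfied, MDS.

Singleton bound: d ≤ n − k + 1.
Here n = 10, k = 7, so n − k + 1 = 4.
Given d = 4, check d ≤ 4: YES.
Slack = (n − k + 1) − d = 0.
The code is MDS (slack = 0).
Description: the claimed parameters are [10, 7, 4]_9; such a code would be MDS (meets Singleton bound).


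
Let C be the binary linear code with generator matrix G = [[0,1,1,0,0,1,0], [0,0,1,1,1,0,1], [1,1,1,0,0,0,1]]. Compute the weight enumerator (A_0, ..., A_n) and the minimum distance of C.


Weight distribution: A_0 = 1, A_3 = 2, A_4 = 3, A_5 = 2. Minimum distance d = 3.

Enumerate all 2^3 = 8 messages m ∈ F_2^3.
For each, compute codeword c = mG in F_2^7, then tally its weight.
  m = 000 → c = 0000000, weight = 0.
  m = 100 → c = 0110010, weight = 3.
  m = 010 → c = 0011101, weight = 4.
  m = 110 → c = 0101111, weight = 5.
  m = 001 → c = 1110001, weight = 4.
  m = 101 → c = 1000011, weight = 3.
  m = 011 → c = 1101100, weight = 4.
  m = 111 → c = 1011110, weight = 5.
Tally weights:
  weight 0: 1 codewords.
  weight 3: 2 codewords.
  weight 4: 3 codewords.
  weight 5: 2 codewords.
Minimum distance d = smallest w > 0 with A_w > 0 = 3.
Sanity: Σ A_w = 8 = 2^3 = 8 ✓.


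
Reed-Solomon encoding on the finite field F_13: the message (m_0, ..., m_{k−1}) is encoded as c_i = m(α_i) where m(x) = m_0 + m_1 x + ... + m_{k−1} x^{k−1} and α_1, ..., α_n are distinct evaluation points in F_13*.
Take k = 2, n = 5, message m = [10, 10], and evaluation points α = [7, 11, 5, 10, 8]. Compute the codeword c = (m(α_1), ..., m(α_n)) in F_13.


c = [2, 3, 8, 6, 12]

Message polynomial: m(x) = 10 + 10·x (mod 13).
For each evaluation point α_i, compute m(α_i) mod 13:
  α_1 = 7: Horner steps 10 → 2, so m(7) = 2.
  α_2 = 11: Horner steps 10 → 3, so m(11) = 3.
  α_3 = 5: Horner steps 10 → 8, so m(5) = 8.
  α_4 = 10: Horner steps 10 → 6, so m(10) = 6.
  α_5 = 8: Horner steps 10 → 12, so m(8) = 12.
Codeword c = [2, 3, 8, 6, 12] ∈ F_13^5.


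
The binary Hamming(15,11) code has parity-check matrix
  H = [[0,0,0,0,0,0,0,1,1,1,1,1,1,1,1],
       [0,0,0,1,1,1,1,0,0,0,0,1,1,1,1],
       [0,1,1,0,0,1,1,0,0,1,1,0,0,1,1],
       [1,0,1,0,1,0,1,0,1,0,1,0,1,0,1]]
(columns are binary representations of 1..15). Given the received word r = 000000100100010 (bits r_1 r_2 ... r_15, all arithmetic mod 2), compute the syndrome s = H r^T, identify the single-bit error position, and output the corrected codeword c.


s = (0, 0, 1, 1)^T, error position = 3, corrected codeword c = 001000100100010

Compute s = H r^T mod 2 one row at a time:
  s_1 = 0 + 0 + 1 + 0 + 0 + 0 + 1 + 0 = 2 ≡ 0 (mod 2).
  s_2 = 0 + 0 + 0 + 1 + 0 + 0 + 1 + 0 = 2 ≡ 0 (mod 2).
  s_3 = 0 + 0 + 0 + 1 + 1 + 0 + 1 + 0 = 3 ≡ 1 (mod 2).
  s_4 = 0 + 0 + 0 + 1 + 0 + 0 + 0 + 0 = 1 ≡ 1 (mod 2).
s = (0, 0, 1, 1)^T — this equals column 3 of H (binary 0011), so error is at position 3.
Correct: flip bit 3 of r = 000000100100010 to get c = 001000100100010.


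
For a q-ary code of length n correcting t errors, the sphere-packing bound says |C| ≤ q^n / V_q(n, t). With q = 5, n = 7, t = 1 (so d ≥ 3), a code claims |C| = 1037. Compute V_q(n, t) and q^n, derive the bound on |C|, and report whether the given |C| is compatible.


V_q(n, t) = 29, q^n = 78125, Hamming bound = 2693, |C| = 1037 ≤ bound (satisfied).

Step 1: Compute V_q(n, t) = Σ_{j=0}^1 C(n, j) (q−1)^j.
  j = 0: C(7,0)·(4)^0 = 1·1 = 1.
  j = 1: C(7,1)·(4)^1 = 7·4 = 28.
  V_q(n, t) = 1 + 28 = 29.
Step 2: q^n = 5^7 = 78125.
Step 3: Hamming bound ⌊q^n / V_q(n,t)⌋ = ⌊78125/29⌋ = 2693.
Step 4: Compare |C| = 1037 to 2693: satisfied.
The claimed |C| lies below the Hamming bound.


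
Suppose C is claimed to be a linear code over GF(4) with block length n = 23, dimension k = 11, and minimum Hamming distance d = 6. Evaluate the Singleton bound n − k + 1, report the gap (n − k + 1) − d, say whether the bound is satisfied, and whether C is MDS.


Singleton RHS = n − k + 1 = 13, slack = 7, bound satisfied, not MDS.

Singleton bound: d ≤ n − k + 1.
Here n = 23, k = 11, so n − k + 1 = 13.
Given d = 6, check d ≤ 13: YES.
Slack = (n − k + 1) − d = 7.
The code is NOT MDS (slack = 7 > 0).
Description: the claimed parameters are [23, 11, 6]_4; such a code would be non-MDS.


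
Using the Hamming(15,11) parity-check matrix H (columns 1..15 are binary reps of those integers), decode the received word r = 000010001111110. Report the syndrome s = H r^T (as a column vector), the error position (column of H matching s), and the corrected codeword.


s = (0, 0, 1, 0)^T, error position = 2, corrected codeword c = 010010001111110

Compute s = H r^T mod 2 one row at a time:
  s_1 = 0 + 1 + 1 + 1 + 1 + 1 + 1 + 0 = 6 ≡ 0 (mod 2).
  s_2 = 0 + 1 + 0 + 0 + 1 + 1 + 1 + 0 = 4 ≡ 0 (mod 2).
  s_3 = 0 + 0 + 0 + 0 + 1 + 1 + 1 + 0 = 3 ≡ 1 (mod 2).
  s_4 = 0 + 0 + 1 + 0 + 1 + 1 + 1 + 0 = 4 ≡ 0 (mod 2).
s = (0, 0, 1, 0)^T — this equals column 2 of H (binary 0010), so error is at position 2.
Correct: flip bit 2 of r = 000010001111110 to get c = 010010001111110.


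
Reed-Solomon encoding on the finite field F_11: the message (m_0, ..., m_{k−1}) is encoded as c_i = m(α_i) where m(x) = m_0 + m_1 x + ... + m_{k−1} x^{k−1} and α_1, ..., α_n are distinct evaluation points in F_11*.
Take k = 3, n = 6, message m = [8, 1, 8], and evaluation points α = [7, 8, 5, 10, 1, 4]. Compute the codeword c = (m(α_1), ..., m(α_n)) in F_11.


c = [0, 0, 4, 4, 6, 8]

Message polynomial: m(x) = 8 + 1·x + 8·x^2 (mod 11).
For each evaluation point α_i, compute m(α_i) mod 11:
  α_1 = 7: Horner steps 8 → 2 → 0, so m(7) = 0.
  α_2 = 8: Horner steps 8 → 10 → 0, so m(8) = 0.
  α_3 = 5: Horner steps 8 → 8 → 4, so m(5) = 4.
  α_4 = 10: Horner steps 8 → 4 → 4, so m(10) = 4.
  α_5 = 1: Horner steps 8 → 9 → 6, so m(1) = 6.
  α_6 = 4: Horner steps 8 → 0 → 8, so m(4) = 8.
Codeword c = [0, 0, 4, 4, 6, 8] ∈ F_11^6.


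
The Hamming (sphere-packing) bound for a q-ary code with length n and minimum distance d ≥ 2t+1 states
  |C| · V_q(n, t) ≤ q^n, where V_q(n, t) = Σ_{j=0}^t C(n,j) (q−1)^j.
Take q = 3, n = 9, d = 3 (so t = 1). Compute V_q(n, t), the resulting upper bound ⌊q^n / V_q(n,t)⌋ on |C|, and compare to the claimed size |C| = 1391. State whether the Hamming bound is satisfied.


V_q(n, t) = 19, q^n = 19683, Hamming bound = 1035, |C| = 1391 > bound (violated).

Step 1: Compute V_q(n, t) = Σ_{j=0}^1 C(n, j) (q−1)^j.
  j = 0: C(9,0)·(2)^0 = 1·1 = 1.
  j = 1: C(9,1)·(2)^1 = 9·2 = 18.
  V_q(n, t) = 1 + 18 = 19.
Step 2: q^n = 3^9 = 19683.
Step 3: Hamming bound ⌊q^n / V_q(n,t)⌋ = ⌊19683/19⌋ = 1035.
Step 4: Compare |C| = 1391 to 1035: violated.
The claimed |C| lies above the Hamming bound, so no 3-ary code of length 9 with d ≥ 3 can have 1391 codewords.


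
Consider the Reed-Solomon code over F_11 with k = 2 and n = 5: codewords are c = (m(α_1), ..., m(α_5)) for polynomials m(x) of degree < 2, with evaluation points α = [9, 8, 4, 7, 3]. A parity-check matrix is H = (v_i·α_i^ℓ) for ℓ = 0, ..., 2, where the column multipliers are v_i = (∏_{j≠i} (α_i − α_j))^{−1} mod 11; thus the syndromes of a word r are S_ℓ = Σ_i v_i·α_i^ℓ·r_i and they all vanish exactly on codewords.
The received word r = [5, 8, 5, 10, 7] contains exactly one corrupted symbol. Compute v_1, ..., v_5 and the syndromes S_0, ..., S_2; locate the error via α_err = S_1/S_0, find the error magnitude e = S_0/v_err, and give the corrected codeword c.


S = (2, 7, 8), error at position 1, error magnitude e = 10, c = [6, 8, 5, 10, 7].

Step 1: column multipliers v_i = (∏_{j≠i}(α_i − α_j))^{−1} mod 11.
  i = 1 (α = 9): (9−8)(9−4)(9−7)(9−3) = 1·5·2·6 = 60 ≡ 5, so v_1 = 5^{−1} = 9 (mod 11).
  i = 2 (α = 8): (8−9)(8−4)(8−7)(8−3) = (−1)·4·1·5 = −20 ≡ 2, so v_2 = 2^{−1} = 6 (mod 11).
  i = 3 (α = 4): (4−9)(4−8)(4−7)(4−3) = (−5)·(−4)·(−3)·1 = −60 ≡ 6, so v_3 = 6^{−1} = 2 (mod 11).
  i = 4 (α = 7): (7−9)(7−8)(7−4)(7−3) = (−2)·(−1)·3·4 = 24 ≡ 2, so v_4 = 2^{−1} = 6 (mod 11).
  i = 5 (α = 3): (3−9)(3−8)(3−4)(3−7) = (−6)·(−5)·(−1)·(−4) = 120 ≡ 10, so v_5 = 10^{−1} = 10 (mod 11).
  v = [9, 6, 2, 6, 10].
Step 2: syndromes of r = [5, 8, 5, 10, 7] (all sums mod 11).
  S_0 = Σ v_i r_i = 9·5 + 6·8 + 2·5 + 6·10 + 10·7 = 233 ≡ 2.
  S_1 = Σ v_i α_i r_i = 9·9·5 + 6·8·8 + 2·4·5 + 6·7·10 + 10·3·7 = 1459 ≡ 7.
  α_i^2 mod 11 = [4, 9, 5, 5, 9].
  S_2 = Σ v_i α_i^2 r_i = 9·4·5 + 6·9·8 + 2·5·5 + 6·5·10 + 10·9·7 = 1592 ≡ 8.
  S = (2, 7, 8) ≠ 0, so r is not a codeword (an error is present).
Step 3: locate the error. For a single error e at position i, S_ℓ = v_i·e·α_i^ℓ, so α_err = S_1/S_0.
  S_0^{−1} = 2^{−1} = 6 (mod 11), so α_err = 7·6 = 42 ≡ 9 = α_1. Error position i = 1.
  Consistency check: S_2/S_1 = 8·8 = 64 ≡ 9 = α_err ✓ (single-error assumption holds).
Step 4: error magnitude e = S_0/v_1 = S_0·∏_{j≠1}(α_1 − α_j) = 2·5 = 10 ≡ 10 (mod 11).
Step 5: correct position 1: c_1 = r_1 − e = 5 − 10 ≡ 6 (mod 11). Hence c = [6, 8, 5, 10, 7].
  Check: interpolating c through the α_i gives m(x) = 2 + 9·x (degree < 2) with m(α_i) = c_i for every i, so c is indeed a codeword.


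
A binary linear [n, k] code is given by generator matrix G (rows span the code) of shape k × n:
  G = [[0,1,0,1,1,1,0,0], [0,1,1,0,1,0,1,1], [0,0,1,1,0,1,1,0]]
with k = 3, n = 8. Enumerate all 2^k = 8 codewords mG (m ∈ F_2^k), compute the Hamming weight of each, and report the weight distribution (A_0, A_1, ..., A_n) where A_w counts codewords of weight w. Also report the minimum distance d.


Weight distribution: A_0 = 1, A_1 = 1, A_4 = 3, A_5 = 3. Minimum distance d = 1.

Enumerate all 2^3 = 8 messages m ∈ F_2^3.
For each, compute codeword c = mG in F_2^8, then tally its weight.
  m = 000 → c = 00000000, weight = 0.
  m = 100 → c = 01011100, weight = 4.
  m = 010 → c = 01101011, weight = 5.
  m = 110 → c = 00110111, weight = 5.
  m = 001 → c = 00110110, weight = 4.
  m = 101 → c = 01101010, weight = 4.
  m = 011 → c = 01011101, weight = 5.
  m = 111 → c = 00000001, weight = 1.
Tally weights:
  weight 0: 1 codewords.
  weight 1: 1 codewords.
  weight 4: 3 codewords.
  weight 5: 3 codewords.
Minimum distance d = smallest w > 0 with A_w > 0 = 1.
Sanity: Σ A_w = 8 = 2^3 = 8 ✓.


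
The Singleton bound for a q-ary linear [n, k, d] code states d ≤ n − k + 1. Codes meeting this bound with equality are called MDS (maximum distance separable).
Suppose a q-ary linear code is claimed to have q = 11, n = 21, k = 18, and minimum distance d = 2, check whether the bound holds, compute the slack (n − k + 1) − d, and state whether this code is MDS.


Singleton RHS = n − k + 1 = 4, slack = 2, bound satisfied, not MDS.

Singleton bound: d ≤ n − k + 1.
Here n = 21, k = 18, so n − k + 1 = 4.
Given d = 2, check d ≤ 4: YES.
Slack = (n − k + 1) − d = 2.
The code is NOT MDS (slack = 2 > 0).
Description: the claimed parameters are [21, 18, 2]_11; such a code would be non-MDS.


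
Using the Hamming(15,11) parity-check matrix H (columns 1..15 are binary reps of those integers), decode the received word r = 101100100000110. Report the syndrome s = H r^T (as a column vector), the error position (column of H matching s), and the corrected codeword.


s = (0, 0, 1, 0)^T, error position = 2, corrected codeword c = 111100100000110

Compute s = H r^T mod 2 one row at a time:
  s_1 = 0 + 0 + 0 + 0 + 0 + 1 + 1 + 0 = 2 ≡ 0 (mod 2).
  s_2 = 1 + 0 + 0 + 1 + 0 + 1 + 1 + 0 = 4 ≡ 0 (mod 2).
  s_3 = 0 + 1 + 0 + 1 + 0 + 0 + 1 + 0 = 3 ≡ 1 (mod 2).
  s_4 = 1 + 1 + 0 + 1 + 0 + 0 + 1 + 0 = 4 ≡ 0 (mod 2).
s = (0, 0, 1, 0)^T — this equals column 2 of H (binary 0010), so error is at position 2.
Correct: flip bit 2 of r = 101100100000110 to get c = 111100100000110.


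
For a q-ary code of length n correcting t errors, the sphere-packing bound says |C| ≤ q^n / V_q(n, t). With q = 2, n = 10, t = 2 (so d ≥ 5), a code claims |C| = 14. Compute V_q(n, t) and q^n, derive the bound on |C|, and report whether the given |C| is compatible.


V_q(n, t) = 56, q^n = 1024, Hamming bound = 18, |C| = 14 ≤ bound (satisfied).

Step 1: Compute V_q(n, t) = Σ_{j=0}^2 C(n, j) (q−1)^j.
  j = 0: C(10,0)·(1)^0 = 1·1 = 1.
  j = 1: C(10,1)·(1)^1 = 10·1 = 10.
  j = 2: C(10,2)·(1)^2 = 45·1 = 45.
  V_q(n, t) = 1 + 10 + 45 = 56.
Step 2: q^n = 2^10 = 1024.
Step 3: Hamming bound ⌊q^n / V_q(n,t)⌋ = ⌊1024/56⌋ = 18.
Step 4: Compare |C| = 14 to 18: satisfied.
The claimed |C| lies below the Hamming bound.


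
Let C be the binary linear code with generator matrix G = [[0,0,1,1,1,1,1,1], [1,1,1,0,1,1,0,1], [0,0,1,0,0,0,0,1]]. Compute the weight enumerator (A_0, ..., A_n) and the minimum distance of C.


Weight distribution: A_0 = 1, A_2 = 1, A_4 = 3, A_6 = 3. Minimum distance d = 2.

Enumerate all 2^3 = 8 messages m ∈ F_2^3.
For each, compute codeword c = mG in F_2^8, then tally its weight.
  m = 000 → c = 00000000, weight = 0.
  m = 100 → c = 00111111, weight = 6.
  m = 010 → c = 11101101, weight = 6.
  m = 110 → c = 11010010, weight = 4.
  m = 001 → c = 00100001, weight = 2.
  m = 101 → c = 00011110, weight = 4.
  m = 011 → c = 11001100, weight = 4.
  m = 111 → c = 11110011, weight = 6.
Tally weights:
  weight 0: 1 codewords.
  weight 2: 1 codewords.
  weight 4: 3 codewords.
  weight 6: 3 codewords.
Minimum distance d = smallest w > 0 with A_w > 0 = 2.
Sanity: Σ A_w = 8 = 2^3 = 8 ✓.


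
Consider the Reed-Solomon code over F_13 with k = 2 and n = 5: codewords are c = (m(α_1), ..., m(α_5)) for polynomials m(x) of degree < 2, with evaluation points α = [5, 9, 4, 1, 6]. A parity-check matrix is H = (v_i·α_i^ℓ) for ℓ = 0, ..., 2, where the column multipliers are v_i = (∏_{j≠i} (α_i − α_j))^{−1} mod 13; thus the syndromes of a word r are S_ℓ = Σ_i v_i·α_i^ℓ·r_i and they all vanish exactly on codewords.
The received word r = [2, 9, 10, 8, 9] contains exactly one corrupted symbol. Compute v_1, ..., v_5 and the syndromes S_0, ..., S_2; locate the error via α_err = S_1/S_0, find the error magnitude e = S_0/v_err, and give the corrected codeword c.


S = (6, 10, 8), error at position 5, error magnitude e = 2, c = [2, 9, 10, 8, 7].

Step 1: column multipliers v_i = (∏_{j≠i}(α_i − α_j))^{−1} mod 13.
  i = 1 (α = 5): (5−9)(5−4)(5−1)(5−6) = (−4)·1·4·(−1) = 16 ≡ 3, so v_1 = 3^{−1} = 9 (mod 13).
  i = 2 (α = 9): (9−5)(9−4)(9−1)(9−6) = 4·5·8·3 = 480 ≡ 12, so v_2 = 12^{−1} = 12 (mod 13).
  i = 3 (α = 4): (4−5)(4−9)(4−1)(4−6) = (−1)·(−5)·3·(−2) = −30 ≡ 9, so v_3 = 9^{−1} = 3 (mod 13).
  i = 4 (α = 1): (1−5)(1−9)(1−4)(1−6) = (−4)·(−8)·(−3)·(−5) = 480 ≡ 12, so v_4 = 12^{−1} = 12 (mod 13).
  i = 5 (α = 6): (6−5)(6−9)(6−4)(6−1) = 1·(−3)·2·5 = −30 ≡ 9, so v_5 = 9^{−1} = 3 (mod 13).
  v = [9, 12, 3, 12, 3].
Step 2: syndromes of r = [2, 9, 10, 8, 9] (all sums mod 13).
  S_0 = Σ v_i r_i = 9·2 + 12·9 + 3·10 + 12·8 + 3·9 = 279 ≡ 6.
  S_1 = Σ v_i α_i r_i = 9·5·2 + 12·9·9 + 3·4·10 + 12·1·8 + 3·6·9 = 1440 ≡ 10.
  α_i^2 mod 13 = [12, 3, 3, 1, 10].
  S_2 = Σ v_i α_i^2 r_i = 9·12·2 + 12·3·9 + 3·3·10 + 12·1·8 + 3·10·9 = 996 ≡ 8.
  S = (6, 10, 8) ≠ 0, so r is not a codeword (an error is present).
Step 3: locate the error. For a single error e at position i, S_ℓ = v_i·e·α_i^ℓ, so α_err = S_1/S_0.
  S_0^{−1} = 6^{−1} = 11 (mod 13), so α_err = 10·11 = 110 ≡ 6 = α_5. Error position i = 5.
  Consistency check: S_2/S_1 = 8·4 = 32 ≡ 6 = α_err ✓ (single-error assumption holds).
Step 4: error magnitude e = S_0/v_5 = S_0·∏_{j≠5}(α_5 − α_j) = 6·9 = 54 ≡ 2 (mod 13).
Step 5: correct position 5: c_5 = r_5 − e = 9 − 2 ≡ 7 (mod 13). Hence c = [2, 9, 10, 8, 7].
  Check: interpolating c through the α_i gives m(x) = 3 + 5·x (degree < 2) with m(α_i) = c_i for every i, so c is indeed a codeword.


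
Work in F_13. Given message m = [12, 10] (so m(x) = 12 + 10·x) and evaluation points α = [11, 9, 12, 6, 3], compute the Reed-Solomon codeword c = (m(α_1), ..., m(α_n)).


c = [5, 11, 2, 7, 3]

Message polynomial: m(x) = 12 + 10·x (mod 13).
For each evaluation point α_i, compute m(α_i) mod 13:
  α_1 = 11: Horner steps 10 → 5, so m(11) = 5.
  α_2 = 9: Horner steps 10 → 11, so m(9) = 11.
  α_3 = 12: Horner steps 10 → 2, so m(12) = 2.
  α_4 = 6: Horner steps 10 → 7, so m(6) = 7.
  α_5 = 3: Horner steps 10 → 3, so m(3) = 3.
Codeword c = [5, 11, 2, 7, 3] ∈ F_13^5.


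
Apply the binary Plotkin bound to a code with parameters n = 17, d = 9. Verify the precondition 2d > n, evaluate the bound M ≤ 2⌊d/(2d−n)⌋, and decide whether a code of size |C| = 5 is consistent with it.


Plotkin bound M ≤ 18; given |C| = 5 ≤ bound (satisfied).

Check applicability: 2d = 18, n = 17.
2d − n = 1 > 0, so Plotkin applies.
Compute d/(2d−n) = 9/1 ≈ 9.0000.
⌊d/(2d−n)⌋ = 9.
Plotkin bound: M ≤ 2·9 = 18.
Given |C| = 5, check: satisfied.
This |C| is below the Plotkin bound.


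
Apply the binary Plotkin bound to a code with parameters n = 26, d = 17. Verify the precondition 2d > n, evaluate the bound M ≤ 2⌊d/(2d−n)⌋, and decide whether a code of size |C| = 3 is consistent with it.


Plotkin bound M ≤ 4; given |C| = 3 ≤ bound (satisfied).

Check applicability: 2d = 34, n = 26.
2d − n = 8 > 0, so Plotkin applies.
Compute d/(2d−n) = 17/8 ≈ 2.1250.
⌊d/(2d−n)⌋ = 2.
Plotkin bound: M ≤ 2·2 = 4.
Given |C| = 3, check: satisfied.
This |C| is below the Plotkin bound.


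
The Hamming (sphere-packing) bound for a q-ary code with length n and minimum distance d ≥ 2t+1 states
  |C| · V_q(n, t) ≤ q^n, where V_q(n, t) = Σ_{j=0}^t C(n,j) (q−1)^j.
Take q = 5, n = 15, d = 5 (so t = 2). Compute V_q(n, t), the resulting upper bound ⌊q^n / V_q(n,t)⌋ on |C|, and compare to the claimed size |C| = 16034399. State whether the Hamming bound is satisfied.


V_q(n, t) = 1741, q^n = 30517578125, Hamming bound = 17528764, |C| = 16034399 ≤ bound (satisfied).

Step 1: Compute V_q(n, t) = Σ_{j=0}^2 C(n, j) (q−1)^j.
  j = 0: C(15,0)·(4)^0 = 1·1 = 1.
  j = 1: C(15,1)·(4)^1 = 15·4 = 60.
  j = 2: C(15,2)·(4)^2 = 105·16 = 1680.
  V_q(n, t) = 1 + 60 + 1680 = 1741.
Step 2: q^n = 5^15 = 30517578125.
Step 3: Hamming bound ⌊q^n / V_q(n,t)⌋ = ⌊30517578125/1741⌋ = 17528764.
Step 4: Compare |C| = 16034399 to 17528764: satisfied.
The claimed |C| lies below the Hamming bound.


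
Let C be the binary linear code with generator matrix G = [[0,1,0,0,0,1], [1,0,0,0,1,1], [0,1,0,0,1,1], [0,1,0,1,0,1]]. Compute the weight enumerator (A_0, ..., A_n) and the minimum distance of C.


Weight distribution: A_0 = 1, A_1 = 2, A_2 = 4, A_3 = 6, A_4 = 3. Minimum distance d = 1.

Enumerate all 2^4 = 16 messages m ∈ F_2^4.
For each, compute codeword c = mG in F_2^6, then tally its weight.
  m = 0000 → c = 000000, weight = 0.
  m = 1000 → c = 010001, weight = 2.
  m = 0100 → c = 100011, weight = 3.
  m = 1100 → c = 110010, weight = 3.
  m = 0010 → c = 010011, weight = 3.
  m = 1010 → c = 000010, weight = 1.
  m = 0110 → c = 110000, weight = 2.
  m = 1110 → c = 100001, weight = 2.
  m = 0001 → c = 010101, weight = 3.
  m = 1001 → c = 000100, weight = 1.
  m = 0101 → c = 110110, weight = 4.
  m = 1101 → c = 100111, weight = 4.
  m = 0011 → c = 000110, weight = 2.
  m = 1011 → c = 010111, weight = 4.
  m = 0111 → c = 100101, weight = 3.
  m = 1111 → c = 110100, weight = 3.
Tally weights:
  weight 0: 1 codewords.
  weight 1: 2 codewords.
  weight 2: 4 codewords.
  weight 3: 6 codewords.
  weight 4: 3 codewords.
Minimum distance d = smallest w > 0 with A_w > 0 = 1.
Sanity: Σ A_w = 16 = 2^4 = 16 ✓.


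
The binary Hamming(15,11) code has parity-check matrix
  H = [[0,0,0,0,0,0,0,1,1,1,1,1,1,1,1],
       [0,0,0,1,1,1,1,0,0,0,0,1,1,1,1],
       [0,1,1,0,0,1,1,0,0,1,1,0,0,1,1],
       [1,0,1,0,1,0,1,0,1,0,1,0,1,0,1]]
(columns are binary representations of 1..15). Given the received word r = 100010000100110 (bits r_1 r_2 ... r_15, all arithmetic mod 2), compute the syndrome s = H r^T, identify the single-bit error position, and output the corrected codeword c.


s = (1, 1, 0, 1)^T, error position = 13, corrected codeword c = 100010000100010

Compute s = H r^T mod 2 one row at a time:
  s_1 = 0 + 0 + 1 + 0 + 0 + 1 + 1 + 0 = 3 ≡ 1 (mod 2).
  s_2 = 0 + 1 + 0 + 0 + 0 + 1 + 1 + 0 = 3 ≡ 1 (mod 2).
  s_3 = 0 + 0 + 0 + 0 + 1 + 0 + 1 + 0 = 2 ≡ 0 (mod 2).
  s_4 = 1 + 0 + 1 + 0 + 0 + 0 + 1 + 0 = 3 ≡ 1 (mod 2).
s = (1, 1, 0, 1)^T — this equals column 13 of H (binary 1101), so error is at position 13.
Correct: flip bit 13 of r = 100010000100110 to get c = 100010000100010.


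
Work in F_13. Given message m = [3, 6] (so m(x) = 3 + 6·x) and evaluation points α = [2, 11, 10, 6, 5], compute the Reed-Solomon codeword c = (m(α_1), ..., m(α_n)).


c = [2, 4, 11, 0, 7]

Message polynomial: m(x) = 3 + 6·x (mod 13).
For each evaluation point α_i, compute m(α_i) mod 13:
  α_1 = 2: Horner steps 6 → 2, so m(2) = 2.
  α_2 = 11: Horner steps 6 → 4, so m(11) = 4.
  α_3 = 10: Horner steps 6 → 11, so m(10) = 11.
  α_4 = 6: Horner steps 6 → 0, so m(6) = 0.
  α_5 = 5: Horner steps 6 → 7, so m(5) = 7.
Codeword c = [2, 4, 11, 0, 7] ∈ F_13^5.


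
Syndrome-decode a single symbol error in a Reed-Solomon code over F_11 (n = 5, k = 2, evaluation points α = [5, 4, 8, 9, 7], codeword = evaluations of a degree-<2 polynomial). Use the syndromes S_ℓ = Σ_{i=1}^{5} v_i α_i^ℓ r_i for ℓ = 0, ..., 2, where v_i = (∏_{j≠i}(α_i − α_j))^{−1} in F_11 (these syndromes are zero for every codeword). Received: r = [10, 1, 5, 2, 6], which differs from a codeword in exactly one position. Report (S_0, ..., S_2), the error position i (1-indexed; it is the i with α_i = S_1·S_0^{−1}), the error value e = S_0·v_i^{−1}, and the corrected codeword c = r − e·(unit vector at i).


S = (10, 3, 2), error at position 3, error magnitude e = 1, c = [10, 1, 4, 2, 6].

Step 1: column multipliers v_i = (∏_{j≠i}(α_i − α_j))^{−1} mod 11.
  i = 1 (α = 5): (5−4)(5−8)(5−9)(5−7) = 1·(−3)·(−4)·(−2) = −24 ≡ 9, so v_1 = 9^{−1} = 5 (mod 11).
  i = 2 (α = 4): (4−5)(4−8)(4−9)(4−7) = (−1)·(−4)·(−5)·(−3) = 60 ≡ 5, so v_2 = 5^{−1} = 9 (mod 11).
  i = 3 (α = 8): (8−5)(8−4)(8−9)(8−7) = 3·4·(−1)·1 = −12 ≡ 10, so v_3 = 10^{−1} = 10 (mod 11).
  i = 4 (α = 9): (9−5)(9−4)(9−8)(9−7) = 4·5·1·2 = 40 ≡ 7, so v_4 = 7^{−1} = 8 (mod 11).
  i = 5 (α = 7): (7−5)(7−4)(7−8)(7−9) = 2·3·(−1)·(−2) = 12 ≡ 1, so v_5 = 1^{−1} = 1 (mod 11).
  v = [5, 9, 10, 8, 1].
Step 2: syndromes of r = [10, 1, 5, 2, 6] (all sums mod 11).
  S_0 = Σ v_i r_i = 5·10 + 9·1 + 10·5 + 8·2 + 1·6 = 131 ≡ 10.
  S_1 = Σ v_i α_i r_i = 5·5·10 + 9·4·1 + 10·8·5 + 8·9·2 + 1·7·6 = 872 ≡ 3.
  α_i^2 mod 11 = [3, 5, 9, 4, 5].
  S_2 = Σ v_i α_i^2 r_i = 5·3·10 + 9·5·1 + 10·9·5 + 8·4·2 + 1·5·6 = 739 ≡ 2.
  S = (10, 3, 2) ≠ 0, so r is not a codeword (an error is present).
Step 3: locate the error. For a single error e at position i, S_ℓ = v_i·e·α_i^ℓ, so α_err = S_1/S_0.
  S_0^{−1} = 10^{−1} = 10 (mod 11), so α_err = 3·10 = 30 ≡ 8 = α_3. Error position i = 3.
  Consistency check: S_2/S_1 = 2·4 = 8 ≡ 8 = α_err ✓ (single-error assumption holds).
Step 4: error magnitude e = S_0/v_3 = S_0·∏_{j≠3}(α_3 − α_j) = 10·10 = 100 ≡ 1 (mod 11).
Step 5: correct position 3: c_3 = r_3 − e = 5 − 1 ≡ 4 (mod 11). Hence c = [10, 1, 4, 2, 6].
  Check: interpolating c through the α_i gives m(x) = 9 + 9·x (degree < 2) with m(α_i) = c_i for every i, so c is indeed a codeword.


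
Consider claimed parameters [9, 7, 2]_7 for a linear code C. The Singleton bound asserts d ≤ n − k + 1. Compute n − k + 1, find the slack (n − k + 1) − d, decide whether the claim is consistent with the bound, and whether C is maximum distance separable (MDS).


Singleton RHS = n − k + 1 = 3, slack = 1, bound satisfied, not MDS.

Singleton bound: d ≤ n − k + 1.
Here n = 9, k = 7, so n − k + 1 = 3.
Given d = 2, check d ≤ 3: YES.
Slack = (n − k + 1) − d = 1.
The code is NOT MDS (slack = 1 > 0).
Description: the claimed parameters are [9, 7, 2]_7; such a code would be non-MDS.


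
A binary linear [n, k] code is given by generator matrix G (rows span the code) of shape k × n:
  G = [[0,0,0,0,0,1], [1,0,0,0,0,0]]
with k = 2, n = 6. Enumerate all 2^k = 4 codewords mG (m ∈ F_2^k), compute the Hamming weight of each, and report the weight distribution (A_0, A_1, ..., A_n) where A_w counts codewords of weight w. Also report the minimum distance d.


Weight distribution: A_0 = 1, A_1 = 2, A_2 = 1. Minimum distance d = 1.

Enumerate all 2^2 = 4 messages m ∈ F_2^2.
For each, compute codeword c = mG in F_2^6, then tally its weight.
  m = 00 → c = 000000, weight = 0.
  m = 10 → c = 000001, weight = 1.
  m = 01 → c = 100000, weight = 1.
  m = 11 → c = 100001, weight = 2.
Tally weights:
  weight 0: 1 codewords.
  weight 1: 2 codewords.
  weight 2: 1 codewords.
Minimum distance d = smallest w > 0 with A_w > 0 = 1.
Sanity: Σ A_w = 4 = 2^2 = 4 ✓.


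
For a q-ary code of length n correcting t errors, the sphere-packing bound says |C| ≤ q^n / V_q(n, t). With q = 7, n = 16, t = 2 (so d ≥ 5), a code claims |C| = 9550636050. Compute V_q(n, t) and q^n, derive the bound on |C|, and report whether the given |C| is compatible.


V_q(n, t) = 4417, q^n = 33232930569601, Hamming bound = 7523869270, |C| = 9550636050 > bound (violated).

Step 1: Compute V_q(n, t) = Σ_{j=0}^2 C(n, j) (q−1)^j.
  j = 0: C(16,0)·(6)^0 = 1·1 = 1.
  j = 1: C(16,1)·(6)^1 = 16·6 = 96.
  j = 2: C(16,2)·(6)^2 = 120·36 = 4320.
  V_q(n, t) = 1 + 96 + 4320 = 4417.
Step 2: q^n = 7^16 = 33232930569601.
Step 3: Hamming bound ⌊q^n / V_q(n,t)⌋ = ⌊33232930569601/4417⌋ = 7523869270.
Step 4: Compare |C| = 9550636050 to 7523869270: violated.
The claimed |C| lies above the Hamming bound, so no 7-ary code of length 16 with d ≥ 5 can have 9550636050 codewords.


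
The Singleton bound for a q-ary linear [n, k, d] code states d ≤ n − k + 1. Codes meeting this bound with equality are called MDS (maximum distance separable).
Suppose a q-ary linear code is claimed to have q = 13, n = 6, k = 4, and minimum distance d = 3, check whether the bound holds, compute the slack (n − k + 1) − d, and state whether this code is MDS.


Singleton RHS = n − k + 1 = 3, slack = 0, bound satisfied, MDS.

Singleton bound: d ≤ n − k + 1.
Here n = 6, k = 4, so n − k + 1 = 3.
Given d = 3, check d ≤ 3: YES.
Slack = (n − k + 1) − d = 0.
The code is MDS (slack = 0).
Description: the claimed parameters are [6, 4, 3]_13; such a code would be MDS (meets Singleton bound).


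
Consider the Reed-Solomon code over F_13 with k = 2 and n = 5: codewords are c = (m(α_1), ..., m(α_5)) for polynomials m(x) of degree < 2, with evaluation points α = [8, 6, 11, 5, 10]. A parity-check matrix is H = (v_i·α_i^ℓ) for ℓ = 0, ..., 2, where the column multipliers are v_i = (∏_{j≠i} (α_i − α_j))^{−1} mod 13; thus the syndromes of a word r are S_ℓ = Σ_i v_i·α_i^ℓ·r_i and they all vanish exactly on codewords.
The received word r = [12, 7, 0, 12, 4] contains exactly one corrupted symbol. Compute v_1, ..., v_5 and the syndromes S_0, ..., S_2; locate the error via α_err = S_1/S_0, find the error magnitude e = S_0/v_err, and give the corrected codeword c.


S = (12, 8, 1), error at position 4, error magnitude e = 1, c = [12, 7, 0, 11, 4].

Step 1: column multipliers v_i = (∏_{j≠i}(α_i − α_j))^{−1} mod 13.
  i = 1 (α = 8): (8−6)(8−11)(8−5)(8−10) = 2·(−3)·3·(−2) = 36 ≡ 10, so v_1 = 10^{−1} = 4 (mod 13).
  i = 2 (α = 6): (6−8)(6−11)(6−5)(6−10) = (−2)·(−5)·1·(−4) = −40 ≡ 12, so v_2 = 12^{−1} = 12 (mod 13).
  i = 3 (α = 11): (11−8)(11−6)(11−5)(11−10) = 3·5·6·1 = 90 ≡ 12, so v_3 = 12^{−1} = 12 (mod 13).
  i = 4 (α = 5): (5−8)(5−6)(5−11)(5−10) = (−3)·(−1)·(−6)·(−5) = 90 ≡ 12, so v_4 = 12^{−1} = 12 (mod 13).
  i = 5 (α = 10): (10−8)(10−6)(10−11)(10−5) = 2·4·(−1)·5 = −40 ≡ 12, so v_5 = 12^{−1} = 12 (mod 13).
  v = [4, 12, 12, 12, 12].
Step 2: syndromes of r = [12, 7, 0, 12, 4] (all sums mod 13).
  S_0 = Σ v_i r_i = 4·12 + 12·7 + 12·0 + 12·12 + 12·4 = 324 ≡ 12.
  S_1 = Σ v_i α_i r_i = 4·8·12 + 12·6·7 + 12·11·0 + 12·5·12 + 12·10·4 = 2088 ≡ 8.
  α_i^2 mod 13 = [12, 10, 4, 12, 9].
  S_2 = Σ v_i α_i^2 r_i = 4·12·12 + 12·10·7 + 12·4·0 + 12·12·12 + 12·9·4 = 3576 ≡ 1.
  S = (12, 8, 1) ≠ 0, so r is not a codeword (an error is present).
Step 3: locate the error. For a single error e at position i, S_ℓ = v_i·e·α_i^ℓ, so α_err = S_1/S_0.
  S_0^{−1} = 12^{−1} = 12 (mod 13), so α_err = 8·12 = 96 ≡ 5 = α_4. Error position i = 4.
  Consistency check: S_2/S_1 = 1·5 = 5 ≡ 5 = α_err ✓ (single-error assumption holds).
Step 4: error magnitude e = S_0/v_4 = S_0·∏_{j≠4}(α_4 − α_j) = 12·12 = 144 ≡ 1 (mod 13).
Step 5: correct position 4: c_4 = r_4 − e = 12 − 1 ≡ 11 (mod 13). Hence c = [12, 7, 0, 11, 4].
  Check: interpolating c through the α_i gives m(x) = 5 + 9·x (degree < 2) with m(α_i) = c_i for every i, so c is indeed a codeword.


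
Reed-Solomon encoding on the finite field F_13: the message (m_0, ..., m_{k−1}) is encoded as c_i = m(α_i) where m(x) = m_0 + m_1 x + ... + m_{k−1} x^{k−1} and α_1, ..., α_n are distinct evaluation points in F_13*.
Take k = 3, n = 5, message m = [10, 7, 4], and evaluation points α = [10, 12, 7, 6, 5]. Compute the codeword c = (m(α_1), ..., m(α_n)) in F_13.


c = [12, 7, 8, 1, 2]

Message polynomial: m(x) = 10 + 7·x + 4·x^2 (mod 13).
For each evaluation point α_i, compute m(α_i) mod 13:
  α_1 = 10: Horner steps 4 → 8 → 12, so m(10) = 12.
  α_2 = 12: Horner steps 4 → 3 → 7, so m(12) = 7.
  α_3 = 7: Horner steps 4 → 9 → 8, so m(7) = 8.
  α_4 = 6: Horner steps 4 → 5 → 1, so m(6) = 1.
  α_5 = 5: Horner steps 4 → 1 → 2, so m(5) = 2.
Codeword c = [12, 7, 8, 1, 2] ∈ F_13^5.


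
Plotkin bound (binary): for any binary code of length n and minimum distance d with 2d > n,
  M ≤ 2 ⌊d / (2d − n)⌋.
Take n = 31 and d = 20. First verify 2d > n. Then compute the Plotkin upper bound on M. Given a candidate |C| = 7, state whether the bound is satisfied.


Plotkin bound M ≤ 4; given |C| = 7 > bound (violated).

Check applicability: 2d = 40, n = 31.
2d − n = 9 > 0, so Plotkin applies.
Compute d/(2d−n) = 20/9 ≈ 2.2222.
⌊d/(2d−n)⌋ = 2.
Plotkin bound: M ≤ 2·2 = 4.
Given |C| = 7, check: VIOLATED.
This |C| is above the Plotkin bound, so no binary code with n = 31, d = 20 and 7 codewords exists.


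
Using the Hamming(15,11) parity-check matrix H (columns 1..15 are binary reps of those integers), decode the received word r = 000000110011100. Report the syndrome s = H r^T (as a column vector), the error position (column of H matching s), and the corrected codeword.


s = (0, 1, 0, 1)^T, error position = 5, corrected codeword c = 000010110011100

Compute s = H r^T mod 2 one row at a time:
  s_1 = 1 + 0 + 0 + 1 + 1 + 1 + 0 + 0 = 4 ≡ 0 (mod 2).
  s_2 = 0 + 0 + 0 + 1 + 1 + 1 + 0 + 0 = 3 ≡ 1 (mod 2).
  s_3 = 0 + 0 + 0 + 1 + 0 + 1 + 0 + 0 = 2 ≡ 0 (mod 2).
  s_4 = 0 + 0 + 0 + 1 + 0 + 1 + 1 + 0 = 3 ≡ 1 (mod 2).
s = (0, 1, 0, 1)^T — this equals column 5 of H (binary 0101), so error is at position 5.
Correct: flip bit 5 of r = 000000110011100 to get c = 000010110011100.


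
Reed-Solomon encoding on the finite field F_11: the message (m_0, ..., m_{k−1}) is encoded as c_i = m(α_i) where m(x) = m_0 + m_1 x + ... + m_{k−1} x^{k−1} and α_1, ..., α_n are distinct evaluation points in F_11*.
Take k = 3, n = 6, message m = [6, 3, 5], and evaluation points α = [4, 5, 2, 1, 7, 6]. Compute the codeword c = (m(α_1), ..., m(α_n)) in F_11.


c = [10, 3, 10, 3, 8, 6]

Message polynomial: m(x) = 6 + 3·x + 5·x^2 (mod 11).
For each evaluation point α_i, compute m(α_i) mod 11:
  α_1 = 4: Horner steps 5 → 1 → 10, so m(4) = 10.
  α_2 = 5: Horner steps 5 → 6 → 3, so m(5) = 3.
  α_3 = 2: Horner steps 5 → 2 → 10, so m(2) = 10.
  α_4 = 1: Horner steps 5 → 8 → 3, so m(1) = 3.
  α_5 = 7: Horner steps 5 → 5 → 8, so m(7) = 8.
  α_6 = 6: Horner steps 5 → 0 → 6, so m(6) = 6.
Codeword c = [10, 3, 10, 3, 8, 6] ∈ F_11^6.


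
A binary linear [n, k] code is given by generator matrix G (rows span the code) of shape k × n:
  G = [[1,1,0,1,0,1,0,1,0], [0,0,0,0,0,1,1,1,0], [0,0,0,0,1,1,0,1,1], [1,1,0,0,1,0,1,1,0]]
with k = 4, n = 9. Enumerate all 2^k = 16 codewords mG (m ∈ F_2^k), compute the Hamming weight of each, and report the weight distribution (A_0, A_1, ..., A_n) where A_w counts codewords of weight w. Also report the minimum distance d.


Weight distribution: A_0 = 1, A_3 = 4, A_4 = 6, A_5 = 4, A_8 = 1. Minimum distance d = 3.

Enumerate all 2^4 = 16 messages m ∈ F_2^4.
For each, compute codeword c = mG in F_2^9, then tally its weight.
  m = 0000 → c = 000000000, weight = 0.
  m = 1000 → c = 110101010, weight = 5.
  m = 0100 → c = 000001110, weight = 3.
  m = 1100 → c = 110100100, weight = 4.
  m = 0010 → c = 000011011, weight = 4.
  m = 1010 → c = 110110001, weight = 5.
  m = 0110 → c = 000010101, weight = 3.
  m = 1110 → c = 110111111, weight = 8.
  m = 0001 → c = 110010110, weight = 5.
  m = 1001 → c = 000111100, weight = 4.
  m = 0101 → c = 110011000, weight = 4.
  m = 1101 → c = 000110010, weight = 3.
  m = 0011 → c = 110001101, weight = 5.
  m = 1011 → c = 000100111, weight = 4.
  m = 0111 → c = 110000011, weight = 4.
  m = 1111 → c = 000101001, weight = 3.
Tally weights:
  weight 0: 1 codewords.
  weight 3: 4 codewords.
  weight 4: 6 codewords.
  weight 5: 4 codewords.
  weight 8: 1 codewords.
Minimum distance d = smallest w > 0 with A_w > 0 = 3.
Sanity: Σ A_w = 16 = 2^4 = 16 ✓.


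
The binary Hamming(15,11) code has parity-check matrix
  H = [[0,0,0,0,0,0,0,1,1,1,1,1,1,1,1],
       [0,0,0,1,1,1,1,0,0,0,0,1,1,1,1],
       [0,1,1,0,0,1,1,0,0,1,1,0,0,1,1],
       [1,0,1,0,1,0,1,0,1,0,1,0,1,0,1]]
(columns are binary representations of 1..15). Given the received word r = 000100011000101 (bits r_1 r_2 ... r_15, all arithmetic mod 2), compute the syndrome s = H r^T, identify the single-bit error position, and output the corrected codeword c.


s = (0, 1, 1, 1)^T, error position = 7, corrected codeword c = 000100111000101

Compute s = H r^T mod 2 one row at a time:
  s_1 = 1 + 1 + 0 + 0 + 0 + 1 + 0 + 1 = 4 ≡ 0 (mod 2).
  s_2 = 1 + 0 + 0 + 0 + 0 + 1 + 0 + 1 = 3 ≡ 1 (mod 2).
  s_3 = 0 + 0 + 0 + 0 + 0 + 0 + 0 + 1 = 1 ≡ 1 (mod 2).
  s_4 = 0 + 0 + 0 + 0 + 1 + 0 + 1 + 1 = 3 ≡ 1 (mod 2).
s = (0, 1, 1, 1)^T — this equals column 7 of H (binary 0111), so error is at position 7.
Correct: flip bit 7 of r = 000100011000101 to get c = 000100111000101.


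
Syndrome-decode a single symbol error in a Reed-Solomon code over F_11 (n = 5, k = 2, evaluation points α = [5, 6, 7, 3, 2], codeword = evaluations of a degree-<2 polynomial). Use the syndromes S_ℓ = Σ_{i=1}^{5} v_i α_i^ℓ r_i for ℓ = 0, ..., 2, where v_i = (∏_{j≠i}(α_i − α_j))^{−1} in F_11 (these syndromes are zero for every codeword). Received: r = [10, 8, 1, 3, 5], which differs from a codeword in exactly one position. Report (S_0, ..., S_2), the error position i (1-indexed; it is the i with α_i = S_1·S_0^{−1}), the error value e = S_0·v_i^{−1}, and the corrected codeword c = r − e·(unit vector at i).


S = (4, 6, 9), error at position 3, error magnitude e = 6, c = [10, 8, 6, 3, 5].

Step 1: column multipliers v_i = (∏_{j≠i}(α_i − α_j))^{−1} mod 11.
  i = 1 (α = 5): (5−6)(5−7)(5−3)(5−2) = (−1)·(−2)·2·3 = 12 ≡ 1, so v_1 = 1^{−1} = 1 (mod 11).
  i = 2 (α = 6): (6−5)(6−7)(6−3)(6−2) = 1·(−1)·3·4 = −12 ≡ 10, so v_2 = 10^{−1} = 10 (mod 11).
  i = 3 (α = 7): (7−5)(7−6)(7−3)(7−2) = 2·1·4·5 = 40 ≡ 7, so v_3 = 7^{−1} = 8 (mod 11).
  i = 4 (α = 3): (3−5)(3−6)(3−7)(3−2) = (−2)·(−3)·(−4)·1 = −24 ≡ 9, so v_4 = 9^{−1} = 5 (mod 11).
  i = 5 (α = 2): (2−5)(2−6)(2−7)(2−3) = (−3)·(−4)·(−5)·(−1) = 60 ≡ 5, so v_5 = 5^{−1} = 9 (mod 11).
  v = [1, 10, 8, 5, 9].
Step 2: syndromes of r = [10, 8, 1, 3, 5] (all sums mod 11).
  S_0 = Σ v_i r_i = 1·10 + 10·8 + 8·1 + 5·3 + 9·5 = 158 ≡ 4.
  S_1 = Σ v_i α_i r_i = 1·5·10 + 10·6·8 + 8·7·1 + 5·3·3 + 9·2·5 = 721 ≡ 6.
  α_i^2 mod 11 = [3, 3, 5, 9, 4].
  S_2 = Σ v_i α_i^2 r_i = 1·3·10 + 10·3·8 + 8·5·1 + 5·9·3 + 9·4·5 = 625 ≡ 9.
  S = (4, 6, 9) ≠ 0, so r is not a codeword (an error is present).
Step 3: locate the error. For a single error e at position i, S_ℓ = v_i·e·α_i^ℓ, so α_err = S_1/S_0.
  S_0^{−1} = 4^{−1} = 3 (mod 11), so α_err = 6·3 = 18 ≡ 7 = α_3. Error position i = 3.
  Consistency check: S_2/S_1 = 9·2 = 18 ≡ 7 = α_err ✓ (single-error assumption holds).
Step 4: error magnitude e = S_0/v_3 = S_0·∏_{j≠3}(α_3 − α_j) = 4·7 = 28 ≡ 6 (mod 11).
Step 5: correct position 3: c_3 = r_3 − e = 1 − 6 ≡ 6 (mod 11). Hence c = [10, 8, 6, 3, 5].
  Check: interpolating c through the α_i gives m(x) = 9 + 9·x (degree < 2) with m(α_i) = c_i for every i, so c is indeed a codeword.
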